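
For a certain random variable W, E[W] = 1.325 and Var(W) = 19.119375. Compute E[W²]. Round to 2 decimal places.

E[W²] = Var(W) + (E[W])² = 19.119375 + (1.325)² = 20.875

20.88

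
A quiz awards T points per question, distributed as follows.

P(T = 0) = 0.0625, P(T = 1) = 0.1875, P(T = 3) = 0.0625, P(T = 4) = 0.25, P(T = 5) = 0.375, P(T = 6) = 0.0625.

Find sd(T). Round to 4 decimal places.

E[T] = (0)(0.0625) + (1)(0.1875) + (3)(0.0625) + (4)(0.25) + (5)(0.375) + (6)(0.0625) = 3.625
E[T²] = (0)²(0.0625) + (1)²(0.1875) + (3)²(0.0625) + (4)²(0.25) + (5)²(0.375) + (6)²(0.0625) = 16.375
var(T) = E[T²] − (E[T])² = 16.375 − (3.625)² = 3.234375
sd(T) = √3.234375 ≈ 1.7984

1.7984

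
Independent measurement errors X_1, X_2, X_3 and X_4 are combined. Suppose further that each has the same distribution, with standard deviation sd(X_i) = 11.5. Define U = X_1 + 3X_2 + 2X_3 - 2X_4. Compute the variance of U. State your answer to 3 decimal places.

V(X_i) = (11.5)² = 132.25
By independence, V(U) = (1)²V(X_1) + (3)²V(X_2) + (2)²V(X_3) + (-2)²V(X_4)
= (1)²·132.25 + (3)²·132.25 + (2)²·132.25 + (-2)²·132.25 = 2380.5

2380.500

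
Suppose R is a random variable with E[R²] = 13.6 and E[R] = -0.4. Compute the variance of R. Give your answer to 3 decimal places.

var(R) = 13.6 − (-0.4)² = 13.44

13.440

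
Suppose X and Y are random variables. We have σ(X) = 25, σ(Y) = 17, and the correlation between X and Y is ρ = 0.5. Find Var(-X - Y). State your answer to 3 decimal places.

1339.000

Var(X) = (25)² = 625;  Var(Y) = (17)² = 289
cov(X,Y) = ρ·σ(X)·σ(Y) = 0.5·25·17 = 212.5
Var(-X - Y) = (-1)²·Var(X) + (-1)²·Var(Y) + 2·(-1)·(-1)·cov(X,Y)
= 1·625 + 1·289 + 2·212.5 = 1339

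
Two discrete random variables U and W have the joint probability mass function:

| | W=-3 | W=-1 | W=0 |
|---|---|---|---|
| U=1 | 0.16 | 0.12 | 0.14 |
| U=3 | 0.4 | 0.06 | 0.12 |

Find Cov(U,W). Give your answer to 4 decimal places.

E[U] = 2.16,  E[W] = -1.86
E[UW] = -4.38
Cov(U,W) = E[UW] − E[U]E[W] = -4.38 − (2.16)(-1.86) = -0.3624

-0.3624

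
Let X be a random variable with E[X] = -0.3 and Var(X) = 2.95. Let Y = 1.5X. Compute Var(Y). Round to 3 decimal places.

6.638

Var(1.5X) = (1.5)²·Var(X) = 2.25·2.95 = 6.6375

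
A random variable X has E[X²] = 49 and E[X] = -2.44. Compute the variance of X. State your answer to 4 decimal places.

V(X) = 49 − (-2.44)² = 43.0464

43.0464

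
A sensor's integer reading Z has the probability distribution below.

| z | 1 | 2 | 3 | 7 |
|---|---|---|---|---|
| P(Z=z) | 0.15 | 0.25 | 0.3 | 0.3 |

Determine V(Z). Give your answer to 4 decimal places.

5.2275

E[Z] = (1)(0.15) + (2)(0.25) + (3)(0.3) + (7)(0.3) = 3.65
E[Z²] = (1)²(0.15) + (2)²(0.25) + (3)²(0.3) + (7)²(0.3) = 18.55
V(Z) = E[Z²] − (E[Z])² = 18.55 − (3.65)² = 5.2275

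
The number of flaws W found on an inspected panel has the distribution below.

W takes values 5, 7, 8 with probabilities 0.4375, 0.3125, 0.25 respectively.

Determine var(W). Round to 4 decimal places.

E[W] = (5)(0.4375) + (7)(0.3125) + (8)(0.25) = 6.375
E[W²] = (5)²(0.4375) + (7)²(0.3125) + (8)²(0.25) = 42.25
var(W) = E[W²] − (E[W])² = 42.25 − (6.375)² = 1.609375

1.6094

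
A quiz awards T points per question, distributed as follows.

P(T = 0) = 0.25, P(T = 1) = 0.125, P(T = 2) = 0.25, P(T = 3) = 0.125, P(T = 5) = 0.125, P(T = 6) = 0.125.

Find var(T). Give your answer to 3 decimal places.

E[T] = (0)(0.25) + (1)(0.125) + (2)(0.25) + (3)(0.125) + (5)(0.125) + (6)(0.125) = 2.375
E[T²] = (0)²(0.25) + (1)²(0.125) + (2)²(0.25) + (3)²(0.125) + (5)²(0.125) + (6)²(0.125) = 9.875
var(T) = E[T²] − (E[T])² = 9.875 − (2.375)² = 4.234375

4.234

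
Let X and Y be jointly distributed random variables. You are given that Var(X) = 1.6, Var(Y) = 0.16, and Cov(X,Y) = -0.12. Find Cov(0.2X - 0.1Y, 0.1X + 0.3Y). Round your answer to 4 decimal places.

0.0212

Cov(0.2X - 0.1Y, 0.1X + 0.3Y) = (0.2)(0.1)Var(X) + (-0.1)(0.3)Var(Y) + [(0.2)(0.3) + (-0.1)(0.1)]Cov(X,Y)
= 0.02·1.6 + -0.03·0.16 + 0.05·-0.12 = 0.0212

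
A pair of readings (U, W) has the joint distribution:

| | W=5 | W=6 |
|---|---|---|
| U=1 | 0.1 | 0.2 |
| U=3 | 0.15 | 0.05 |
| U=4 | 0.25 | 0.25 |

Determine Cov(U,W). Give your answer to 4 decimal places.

-0.1000

E[U] = 2.9,  E[W] = 5.5
E[UW] = 15.85
Cov(U,W) = E[UW] − E[U]E[W] = 15.85 − (2.9)(5.5) = -0.1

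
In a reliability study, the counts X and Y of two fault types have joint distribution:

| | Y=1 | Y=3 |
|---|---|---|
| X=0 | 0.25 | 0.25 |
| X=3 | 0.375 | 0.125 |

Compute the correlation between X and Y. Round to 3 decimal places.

-0.258

E[X] = 1.5,  E[Y] = 1.75
E[XY] = 2.25
cov(X,Y) = E[XY] − E[X]E[Y] = 2.25 − (1.5)(1.75) = -0.375
Var(X) = 2.25,  Var(Y) = 0.9375
ρ = -0.375 / √(2.25·0.9375) ≈ -0.258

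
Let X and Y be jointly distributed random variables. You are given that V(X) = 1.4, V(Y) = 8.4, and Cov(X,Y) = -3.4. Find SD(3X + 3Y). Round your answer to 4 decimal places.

V(3X + 3Y) = (3)²·V(X) + (3)²·V(Y) + 2·(3)·(3)·Cov(X,Y)
= 9·1.4 + 9·8.4 + 18·-3.4 = 27
SD(3X + 3Y) = √27 ≈ 5.1962

5.1962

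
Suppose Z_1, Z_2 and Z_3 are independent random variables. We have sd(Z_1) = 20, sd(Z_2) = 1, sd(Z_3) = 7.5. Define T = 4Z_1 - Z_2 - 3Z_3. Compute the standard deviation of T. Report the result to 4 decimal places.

Var(Z_1) = 400, Var(Z_2) = 1, Var(Z_3) = 56.25
By independence, Var(T) = (4)²Var(Z_1) + (-1)²Var(Z_2) + (-3)²Var(Z_3)
= (4)²·400 + (-1)²·1 + (-3)²·56.25 = 6907.25
sd(T) = √6907.25 ≈ 83.1099

83.1099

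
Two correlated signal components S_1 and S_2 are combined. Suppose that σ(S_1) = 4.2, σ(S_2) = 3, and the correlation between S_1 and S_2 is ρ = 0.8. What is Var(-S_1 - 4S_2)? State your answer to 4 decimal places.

Var(S_1) = (4.2)² = 17.64;  Var(S_2) = (3)² = 9
Cov(S_1,S_2) = ρ·σ(S_1)·σ(S_2) = 0.8·4.2·3 = 10.08
Var(-S_1 - 4S_2) = (-1)²·Var(S_1) + (-4)²·Var(S_2) + 2·(-1)·(-4)·Cov(S_1,S_2)
= 1·17.64 + 16·9 + 8·10.08 = 242.28

242.2800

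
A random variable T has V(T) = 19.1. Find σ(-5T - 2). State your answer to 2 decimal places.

21.85

V(-5T - 2) = (-5)²·19.1 = 477.5
σ(-5T - 2) = √477.5 ≈ 21.85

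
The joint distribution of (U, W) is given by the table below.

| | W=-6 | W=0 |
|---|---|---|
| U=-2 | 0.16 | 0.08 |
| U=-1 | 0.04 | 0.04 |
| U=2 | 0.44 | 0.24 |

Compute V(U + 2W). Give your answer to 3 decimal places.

36.106

E[U] = 0.8,  E[W] = -3.84,  E[UW] = -3.12
V(U) = 3.76 − (0.8)² = 3.12;  V(W) = 23.04 − (-3.84)² = 8.2944
Cov(U,W) = -3.12 − (0.8)(-3.84) = -0.048
V(U + 2W) = (1)²·3.12 + (2)²·8.2944 + 2·(1)·(2)·-0.048 = 36.1056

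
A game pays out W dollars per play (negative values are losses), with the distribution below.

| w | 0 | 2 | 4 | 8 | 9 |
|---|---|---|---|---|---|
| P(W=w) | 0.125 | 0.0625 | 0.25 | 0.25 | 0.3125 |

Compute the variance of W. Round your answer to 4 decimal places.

E[W] = (0)(0.125) + (2)(0.0625) + (4)(0.25) + (8)(0.25) + (9)(0.3125) = 5.9375
E[W²] = (0)²(0.125) + (2)²(0.0625) + (4)²(0.25) + (8)²(0.25) + (9)²(0.3125) = 45.5625
Var(W) = E[W²] − (E[W])² = 45.5625 − (5.9375)² = 10.30859375

10.3086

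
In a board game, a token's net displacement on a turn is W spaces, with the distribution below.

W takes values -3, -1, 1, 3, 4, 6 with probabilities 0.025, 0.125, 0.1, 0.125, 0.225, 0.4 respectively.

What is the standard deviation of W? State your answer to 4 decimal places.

2.6066

E[W] = (-3)(0.025) + (-1)(0.125) + (1)(0.1) + (3)(0.125) + (4)(0.225) + (6)(0.4) = 3.575
E[W²] = (-3)²(0.025) + (-1)²(0.125) + (1)²(0.1) + (3)²(0.125) + (4)²(0.225) + (6)²(0.4) = 19.575
Var(W) = E[W²] − (E[W])² = 19.575 − (3.575)² = 6.794375
σ(W) = √6.794375 ≈ 2.6066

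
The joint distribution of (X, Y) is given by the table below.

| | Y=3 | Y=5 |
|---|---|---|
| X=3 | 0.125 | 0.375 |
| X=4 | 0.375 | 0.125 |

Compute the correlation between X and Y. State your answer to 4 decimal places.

E[X] = 3.5,  E[Y] = 4
E[XY] = 13.75
Cov(X,Y) = E[XY] − E[X]E[Y] = 13.75 − (3.5)(4) = -0.25
V(X) = 0.25,  V(Y) = 1
ρ = -0.25 / √(0.25·1) ≈ -0.5000

-0.5000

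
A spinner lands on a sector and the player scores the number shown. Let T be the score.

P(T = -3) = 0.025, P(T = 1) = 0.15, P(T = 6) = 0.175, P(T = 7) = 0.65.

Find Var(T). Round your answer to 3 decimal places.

E[T] = (-3)(0.025) + (1)(0.15) + (6)(0.175) + (7)(0.65) = 5.675
E[T²] = (-3)²(0.025) + (1)²(0.15) + (6)²(0.175) + (7)²(0.65) = 38.525
Var(T) = E[T²] − (E[T])² = 38.525 − (5.675)² = 6.319375

6.319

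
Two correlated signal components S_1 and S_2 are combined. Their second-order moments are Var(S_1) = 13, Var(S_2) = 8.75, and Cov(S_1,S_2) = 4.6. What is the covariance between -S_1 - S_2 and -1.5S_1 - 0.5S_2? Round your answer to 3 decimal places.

Cov(-S_1 - S_2, -1.5S_1 - 0.5S_2) = (-1)(-1.5)Var(S_1) + (-1)(-0.5)Var(S_2) + [(-1)(-0.5) + (-1)(-1.5)]Cov(S_1,S_2)
= 1.5·13 + 0.5·8.75 + 2·4.6 = 33.075

33.075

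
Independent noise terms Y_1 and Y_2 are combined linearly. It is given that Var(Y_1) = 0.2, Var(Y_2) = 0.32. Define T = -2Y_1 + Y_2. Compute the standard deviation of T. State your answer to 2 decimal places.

1.06

By independence, Var(T) = (-2)²Var(Y_1) + (1)²Var(Y_2)
= (-2)²·0.2 + (1)²·0.32 = 1.12
sd(T) = √1.12 ≈ 1.06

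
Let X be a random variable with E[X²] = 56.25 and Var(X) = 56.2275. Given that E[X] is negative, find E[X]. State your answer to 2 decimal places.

-0.15

(E[X])² = E[X²] − Var(X) = 56.25 − 56.2275 = 0.0225
E[X] = −√0.0225 = -0.15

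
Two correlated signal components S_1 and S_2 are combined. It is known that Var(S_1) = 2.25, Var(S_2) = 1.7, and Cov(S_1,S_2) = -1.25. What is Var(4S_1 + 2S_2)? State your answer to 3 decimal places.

22.800

Var(4S_1 + 2S_2) = (4)²·Var(S_1) + (2)²·Var(S_2) + 2·(4)·(2)·Cov(S_1,S_2)
= 16·2.25 + 4·1.7 + 16·-1.25 = 22.8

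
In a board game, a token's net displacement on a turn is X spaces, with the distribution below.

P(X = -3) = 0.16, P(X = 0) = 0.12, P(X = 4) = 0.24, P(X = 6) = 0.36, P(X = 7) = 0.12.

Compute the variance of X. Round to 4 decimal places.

12.0096

E[X] = (-3)(0.16) + (0)(0.12) + (4)(0.24) + (6)(0.36) + (7)(0.12) = 3.48
E[X²] = (-3)²(0.16) + (0)²(0.12) + (4)²(0.24) + (6)²(0.36) + (7)²(0.12) = 24.12
var(X) = E[X²] − (E[X])² = 24.12 − (3.48)² = 12.0096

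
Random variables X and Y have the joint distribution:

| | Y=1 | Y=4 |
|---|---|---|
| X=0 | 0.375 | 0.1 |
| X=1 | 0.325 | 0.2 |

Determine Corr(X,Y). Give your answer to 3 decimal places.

0.186

E[X] = 0.525,  E[Y] = 1.9
E[XY] = 1.125
Cov(X,Y) = E[XY] − E[X]E[Y] = 1.125 − (0.525)(1.9) = 0.1275
Var(X) = 0.249375,  Var(Y) = 1.89
ρ = 0.1275 / √(0.249375·1.89) ≈ 0.186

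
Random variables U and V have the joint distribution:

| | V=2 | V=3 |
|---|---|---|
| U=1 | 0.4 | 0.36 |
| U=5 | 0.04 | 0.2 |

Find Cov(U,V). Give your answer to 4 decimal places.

E[U] = 1.96,  E[V] = 2.56
E[UV] = 5.28
Cov(U,V) = E[UV] − E[U]E[V] = 5.28 − (1.96)(2.56) = 0.2624

0.2624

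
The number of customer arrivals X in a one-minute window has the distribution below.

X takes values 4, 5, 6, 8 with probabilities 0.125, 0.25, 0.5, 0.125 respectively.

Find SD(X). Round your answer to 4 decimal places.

1.0897

E[X] = (4)(0.125) + (5)(0.25) + (6)(0.5) + (8)(0.125) = 5.75
E[X²] = (4)²(0.125) + (5)²(0.25) + (6)²(0.5) + (8)²(0.125) = 34.25
var(X) = E[X²] − (E[X])² = 34.25 − (5.75)² = 1.1875
SD(X) = √1.1875 ≈ 1.0897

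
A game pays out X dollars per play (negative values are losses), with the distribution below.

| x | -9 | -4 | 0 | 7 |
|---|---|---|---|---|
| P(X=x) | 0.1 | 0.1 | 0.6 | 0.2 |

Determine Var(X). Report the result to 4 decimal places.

19.4900

E[X] = (-9)(0.1) + (-4)(0.1) + (0)(0.6) + (7)(0.2) = 0.1
E[X²] = (-9)²(0.1) + (-4)²(0.1) + (0)²(0.6) + (7)²(0.2) = 19.5
Var(X) = E[X²] − (E[X])² = 19.5 − (0.1)² = 19.49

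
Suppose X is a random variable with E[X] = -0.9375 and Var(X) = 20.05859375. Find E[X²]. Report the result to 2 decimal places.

E[X²] = Var(X) + (E[X])² = 20.05859375 + (-0.9375)² = 20.9375

20.94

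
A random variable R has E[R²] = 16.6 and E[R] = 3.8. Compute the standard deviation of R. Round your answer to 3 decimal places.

Var(R) = 16.6 − (3.8)² = 2.16
σ(R) = √2.16 ≈ 1.470

1.470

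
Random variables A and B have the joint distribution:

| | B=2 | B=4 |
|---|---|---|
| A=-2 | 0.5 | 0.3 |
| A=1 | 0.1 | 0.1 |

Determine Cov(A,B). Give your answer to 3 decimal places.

E[A] = -1.4,  E[B] = 2.8
E[AB] = -3.8
Cov(A,B) = E[AB] − E[A]E[B] = -3.8 − (-1.4)(2.8) = 0.12

0.120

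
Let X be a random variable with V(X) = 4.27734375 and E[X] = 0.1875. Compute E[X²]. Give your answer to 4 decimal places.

4.3125

E[X²] = V(X) + (E[X])² = 4.27734375 + (0.1875)² = 4.3125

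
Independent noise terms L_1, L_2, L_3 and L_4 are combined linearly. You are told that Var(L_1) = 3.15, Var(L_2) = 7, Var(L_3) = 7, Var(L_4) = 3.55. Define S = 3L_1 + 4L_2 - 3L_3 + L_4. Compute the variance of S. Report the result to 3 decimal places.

206.900

By independence, Var(S) = (3)²Var(L_1) + (4)²Var(L_2) + (-3)²Var(L_3) + (1)²Var(L_4)
= (3)²·3.15 + (4)²·7 + (-3)²·7 + (1)²·3.55 = 206.9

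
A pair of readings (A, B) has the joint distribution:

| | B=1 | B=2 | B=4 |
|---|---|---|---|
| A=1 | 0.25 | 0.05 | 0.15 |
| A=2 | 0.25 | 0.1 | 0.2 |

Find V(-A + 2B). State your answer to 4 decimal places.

E[A] = 1.55,  E[B] = 2.2,  E[AB] = 3.45
V(A) = 2.65 − (1.55)² = 0.2475;  V(B) = 6.7 − (2.2)² = 1.86
Cov(A,B) = 3.45 − (1.55)(2.2) = 0.04
V(-A + 2B) = (-1)²·0.2475 + (2)²·1.86 + 2·(-1)·(2)·0.04 = 7.5275

7.5275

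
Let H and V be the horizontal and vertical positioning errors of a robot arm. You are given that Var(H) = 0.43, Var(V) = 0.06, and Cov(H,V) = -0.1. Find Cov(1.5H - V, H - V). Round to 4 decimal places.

0.9550

Cov(1.5H - V, H - V) = (1.5)(1)Var(H) + (-1)(-1)Var(V) + [(1.5)(-1) + (-1)(1)]Cov(H,V)
= 1.5·0.43 + 1·0.06 + -2.5·-0.1 = 0.955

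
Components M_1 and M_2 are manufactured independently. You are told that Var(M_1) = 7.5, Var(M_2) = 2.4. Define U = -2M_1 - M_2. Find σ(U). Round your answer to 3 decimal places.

By independence, Var(U) = (-2)²Var(M_1) + (-1)²Var(M_2)
= (-2)²·7.5 + (-1)²·2.4 = 32.4
σ(U) = √32.4 ≈ 5.692

5.692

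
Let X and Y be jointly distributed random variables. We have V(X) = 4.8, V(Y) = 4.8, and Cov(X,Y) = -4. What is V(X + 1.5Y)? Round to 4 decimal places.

V(X + 1.5Y) = (1)²·V(X) + (1.5)²·V(Y) + 2·(1)·(1.5)·Cov(X,Y)
= 1·4.8 + 2.25·4.8 + 3·-4 = 3.6

3.6000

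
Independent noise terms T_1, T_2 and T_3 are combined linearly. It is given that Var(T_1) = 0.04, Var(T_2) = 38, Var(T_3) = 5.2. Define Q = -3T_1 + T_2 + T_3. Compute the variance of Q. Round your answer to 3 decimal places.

43.560

By independence, Var(Q) = (-3)²Var(T_1) + (1)²Var(T_2) + (1)²Var(T_3)
= (-3)²·0.04 + (1)²·38 + (1)²·5.2 = 43.56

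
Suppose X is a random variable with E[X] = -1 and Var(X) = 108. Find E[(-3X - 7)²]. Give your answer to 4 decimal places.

988.0000

E[-3X - 7] = -3·-1 − 7 = -4
Var(-3X - 7) = (-3)²·108 = 972
E[(-3X - 7)²] = Var((-3X - 7)) + (E[(-3X - 7)])² = 972 + (-4)² = 988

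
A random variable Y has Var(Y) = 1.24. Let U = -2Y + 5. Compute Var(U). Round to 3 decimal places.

4.960

Var(-2Y + 5) = (-2)²·Var(Y) = 4·1.24 = 4.96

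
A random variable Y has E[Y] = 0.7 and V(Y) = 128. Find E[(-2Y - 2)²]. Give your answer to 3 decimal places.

523.560

E[-2Y - 2] = -2·0.7 − 2 = -3.4
V(-2Y - 2) = (-2)²·128 = 512
E[(-2Y - 2)²] = V((-2Y - 2)) + (E[(-2Y - 2)])² = 512 + (-3.4)² = 523.56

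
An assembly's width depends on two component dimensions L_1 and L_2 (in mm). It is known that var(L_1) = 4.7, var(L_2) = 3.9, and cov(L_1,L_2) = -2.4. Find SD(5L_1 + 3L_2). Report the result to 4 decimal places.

8.9778

var(5L_1 + 3L_2) = (5)²·var(L_1) + (3)²·var(L_2) + 2·(5)·(3)·cov(L_1,L_2)
= 25·4.7 + 9·3.9 + 30·-2.4 = 80.6
SD(5L_1 + 3L_2) = √80.6 ≈ 8.9778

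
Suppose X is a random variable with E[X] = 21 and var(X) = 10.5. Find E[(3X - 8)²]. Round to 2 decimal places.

E[3X - 8] = 3·21 − 8 = 55
var(3X - 8) = (3)²·10.5 = 94.5
E[(3X - 8)²] = var((3X - 8)) + (E[(3X - 8)])² = 94.5 + (55)² = 3119.5

3119.50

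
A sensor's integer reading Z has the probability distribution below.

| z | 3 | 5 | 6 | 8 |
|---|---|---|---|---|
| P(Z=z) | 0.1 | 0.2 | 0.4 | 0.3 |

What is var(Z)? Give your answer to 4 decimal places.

2.2900

E[Z] = (3)(0.1) + (5)(0.2) + (6)(0.4) + (8)(0.3) = 6.1
E[Z²] = (3)²(0.1) + (5)²(0.2) + (6)²(0.4) + (8)²(0.3) = 39.5
var(Z) = E[Z²] − (E[Z])² = 39.5 − (6.1)² = 2.29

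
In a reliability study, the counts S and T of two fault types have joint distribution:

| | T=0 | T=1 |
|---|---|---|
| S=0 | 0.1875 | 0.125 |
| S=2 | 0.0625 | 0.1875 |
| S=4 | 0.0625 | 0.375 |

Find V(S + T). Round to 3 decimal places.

E[S] = 2.25,  E[T] = 0.6875,  E[ST] = 1.875
V(S) = 8 − (2.25)² = 2.9375;  V(T) = 0.6875 − (0.6875)² = 0.21484375
Cov(S,T) = 1.875 − (2.25)(0.6875) = 0.328125
V(S + T) = (1)²·2.9375 + (1)²·0.21484375 + 2·(1)·(1)·0.328125 = 3.80859375

3.809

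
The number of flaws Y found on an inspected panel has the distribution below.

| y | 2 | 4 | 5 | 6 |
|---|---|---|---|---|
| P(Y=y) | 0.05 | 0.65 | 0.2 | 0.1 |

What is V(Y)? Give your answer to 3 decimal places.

0.710

E[Y] = (2)(0.05) + (4)(0.65) + (5)(0.2) + (6)(0.1) = 4.3
E[Y²] = (2)²(0.05) + (4)²(0.65) + (5)²(0.2) + (6)²(0.1) = 19.2
V(Y) = E[Y²] − (E[Y])² = 19.2 − (4.3)² = 0.71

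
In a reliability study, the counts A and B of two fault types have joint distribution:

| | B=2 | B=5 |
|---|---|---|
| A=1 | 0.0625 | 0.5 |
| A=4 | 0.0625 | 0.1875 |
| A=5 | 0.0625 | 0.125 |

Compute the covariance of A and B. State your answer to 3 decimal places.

E[A] = 2.5,  E[B] = 4.4375
E[AB] = 10.625
cov(A,B) = E[AB] − E[A]E[B] = 10.625 − (2.5)(4.4375) = -0.46875

-0.469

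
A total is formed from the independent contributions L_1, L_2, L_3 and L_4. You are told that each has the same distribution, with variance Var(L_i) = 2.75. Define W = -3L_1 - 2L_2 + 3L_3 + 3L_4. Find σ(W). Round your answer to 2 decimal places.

By independence, Var(W) = (-3)²Var(L_1) + (-2)²Var(L_2) + (3)²Var(L_3) + (3)²Var(L_4)
= (-3)²·2.75 + (-2)²·2.75 + (3)²·2.75 + (3)²·2.75 = 85.25
σ(W) = √85.25 ≈ 9.23

9.23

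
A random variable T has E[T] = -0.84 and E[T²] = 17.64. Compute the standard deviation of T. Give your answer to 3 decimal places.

4.115

Var(T) = 17.64 − (-0.84)² = 16.9344
σ(T) = √16.9344 ≈ 4.115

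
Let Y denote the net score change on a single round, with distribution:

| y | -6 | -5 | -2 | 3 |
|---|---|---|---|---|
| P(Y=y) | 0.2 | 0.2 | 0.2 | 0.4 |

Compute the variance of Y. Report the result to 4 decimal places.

14.6400

E[Y] = (-6)(0.2) + (-5)(0.2) + (-2)(0.2) + (3)(0.4) = -1.4
E[Y²] = (-6)²(0.2) + (-5)²(0.2) + (-2)²(0.2) + (3)²(0.4) = 16.6
var(Y) = E[Y²] − (E[Y])² = 16.6 − (-1.4)² = 14.64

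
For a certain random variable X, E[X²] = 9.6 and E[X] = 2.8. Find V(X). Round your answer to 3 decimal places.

1.760

V(X) = 9.6 − (2.8)² = 1.76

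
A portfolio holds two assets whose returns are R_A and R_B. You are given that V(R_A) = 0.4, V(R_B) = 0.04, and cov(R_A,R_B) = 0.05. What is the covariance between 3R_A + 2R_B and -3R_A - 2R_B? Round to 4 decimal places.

-4.3600

cov(3R_A + 2R_B, -3R_A - 2R_B) = (3)(-3)V(R_A) + (2)(-2)V(R_B) + [(3)(-2) + (2)(-3)]cov(R_A,R_B)
= -9·0.4 + -4·0.04 + -12·0.05 = -4.36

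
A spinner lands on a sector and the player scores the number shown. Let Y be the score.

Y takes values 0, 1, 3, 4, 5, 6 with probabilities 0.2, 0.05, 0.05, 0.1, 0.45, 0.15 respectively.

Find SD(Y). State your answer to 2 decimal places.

2.17

E[Y] = (0)(0.2) + (1)(0.05) + (3)(0.05) + (4)(0.1) + (5)(0.45) + (6)(0.15) = 3.75
E[Y²] = (0)²(0.2) + (1)²(0.05) + (3)²(0.05) + (4)²(0.1) + (5)²(0.45) + (6)²(0.15) = 18.75
var(Y) = E[Y²] − (E[Y])² = 18.75 − (3.75)² = 4.6875
SD(Y) = √4.6875 ≈ 2.17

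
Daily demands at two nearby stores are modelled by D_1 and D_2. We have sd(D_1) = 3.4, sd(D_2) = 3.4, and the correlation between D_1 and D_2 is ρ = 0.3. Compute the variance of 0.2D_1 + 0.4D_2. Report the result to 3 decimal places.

V(D_1) = (3.4)² = 11.56;  V(D_2) = (3.4)² = 11.56
Cov(D_1,D_2) = ρ·sd(D_1)·sd(D_2) = 0.3·3.4·3.4 = 3.468
V(0.2D_1 + 0.4D_2) = (0.2)²·V(D_1) + (0.4)²·V(D_2) + 2·(0.2)·(0.4)·Cov(D_1,D_2)
= 0.04·11.56 + 0.16·11.56 + 0.16·3.468 = 2.86688

2.867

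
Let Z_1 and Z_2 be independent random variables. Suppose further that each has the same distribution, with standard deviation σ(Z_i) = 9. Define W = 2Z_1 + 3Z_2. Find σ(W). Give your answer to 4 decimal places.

32.4500

Var(Z_i) = (9)² = 81
By independence, Var(W) = (2)²Var(Z_1) + (3)²Var(Z_2)
= (2)²·81 + (3)²·81 = 1053
σ(W) = √1053 ≈ 32.4500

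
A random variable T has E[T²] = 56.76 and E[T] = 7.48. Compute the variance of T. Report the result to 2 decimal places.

0.81

V(T) = 56.76 − (7.48)² = 0.8096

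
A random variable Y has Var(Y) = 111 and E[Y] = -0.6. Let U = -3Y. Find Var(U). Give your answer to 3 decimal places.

999.000

Var(-3Y) = (-3)²·Var(Y) = 9·111 = 999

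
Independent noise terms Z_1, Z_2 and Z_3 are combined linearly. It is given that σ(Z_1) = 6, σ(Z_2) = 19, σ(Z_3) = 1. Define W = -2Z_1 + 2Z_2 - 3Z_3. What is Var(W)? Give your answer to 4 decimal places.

1597.0000

Var(Z_1) = 36, Var(Z_2) = 361, Var(Z_3) = 1
By independence, Var(W) = (-2)²Var(Z_1) + (2)²Var(Z_2) + (-3)²Var(Z_3)
= (-2)²·36 + (2)²·361 + (-3)²·1 = 1597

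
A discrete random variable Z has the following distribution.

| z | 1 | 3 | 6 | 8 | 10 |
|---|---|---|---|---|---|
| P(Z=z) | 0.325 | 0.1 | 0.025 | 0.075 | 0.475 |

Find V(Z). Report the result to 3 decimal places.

E[Z] = (1)(0.325) + (3)(0.1) + (6)(0.025) + (8)(0.075) + (10)(0.475) = 6.125
E[Z²] = (1)²(0.325) + (3)²(0.1) + (6)²(0.025) + (8)²(0.075) + (10)²(0.475) = 54.425
V(Z) = E[Z²] − (E[Z])² = 54.425 − (6.125)² = 16.909375

16.909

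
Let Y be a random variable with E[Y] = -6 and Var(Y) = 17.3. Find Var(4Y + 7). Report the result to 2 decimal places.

Var(4Y + 7) = (4)²·Var(Y) = 16·17.3 = 276.8

276.80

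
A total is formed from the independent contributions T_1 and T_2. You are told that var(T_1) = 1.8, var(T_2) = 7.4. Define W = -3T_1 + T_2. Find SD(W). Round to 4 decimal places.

4.8580

By independence, var(W) = (-3)²var(T_1) + (1)²var(T_2)
= (-3)²·1.8 + (1)²·7.4 = 23.6
SD(W) = √23.6 ≈ 4.8580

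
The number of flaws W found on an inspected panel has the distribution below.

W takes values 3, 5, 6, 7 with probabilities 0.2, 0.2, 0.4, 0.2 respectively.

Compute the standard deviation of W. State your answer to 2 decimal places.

1.36

E[W] = (3)(0.2) + (5)(0.2) + (6)(0.4) + (7)(0.2) = 5.4
E[W²] = (3)²(0.2) + (5)²(0.2) + (6)²(0.4) + (7)²(0.2) = 31
V(W) = E[W²] − (E[W])² = 31 − (5.4)² = 1.84
σ(W) = √1.84 ≈ 1.36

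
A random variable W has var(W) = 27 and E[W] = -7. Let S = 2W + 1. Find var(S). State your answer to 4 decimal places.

108.0000

var(2W + 1) = (2)²·var(W) = 4·27 = 108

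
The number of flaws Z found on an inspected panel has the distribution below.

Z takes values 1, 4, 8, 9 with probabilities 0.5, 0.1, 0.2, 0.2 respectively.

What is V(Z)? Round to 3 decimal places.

E[Z] = (1)(0.5) + (4)(0.1) + (8)(0.2) + (9)(0.2) = 4.3
E[Z²] = (1)²(0.5) + (4)²(0.1) + (8)²(0.2) + (9)²(0.2) = 31.1
V(Z) = E[Z²] − (E[Z])² = 31.1 − (4.3)² = 12.61

12.610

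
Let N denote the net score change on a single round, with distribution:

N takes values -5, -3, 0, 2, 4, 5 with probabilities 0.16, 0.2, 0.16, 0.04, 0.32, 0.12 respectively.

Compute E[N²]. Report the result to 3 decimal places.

E[N²] = (-5)²(0.16) + (-3)²(0.2) + (0)²(0.16) + (2)²(0.04) + (4)²(0.32) + (5)²(0.12) = 14.08

14.080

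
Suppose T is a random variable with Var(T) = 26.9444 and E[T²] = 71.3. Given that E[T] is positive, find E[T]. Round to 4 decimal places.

6.6600

(E[T])² = E[T²] − Var(T) = 71.3 − 26.9444 = 44.3556
E[T] = √44.3556 = 6.66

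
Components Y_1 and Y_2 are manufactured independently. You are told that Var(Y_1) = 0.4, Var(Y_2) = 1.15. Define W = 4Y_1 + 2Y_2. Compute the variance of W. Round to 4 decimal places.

11.0000

By independence, Var(W) = (4)²Var(Y_1) + (2)²Var(Y_2)
= (4)²·0.4 + (2)²·1.15 = 11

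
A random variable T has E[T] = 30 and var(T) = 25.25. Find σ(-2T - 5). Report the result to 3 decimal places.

var(-2T - 5) = (-2)²·25.25 = 101
σ(-2T - 5) = √101 ≈ 10.050

10.050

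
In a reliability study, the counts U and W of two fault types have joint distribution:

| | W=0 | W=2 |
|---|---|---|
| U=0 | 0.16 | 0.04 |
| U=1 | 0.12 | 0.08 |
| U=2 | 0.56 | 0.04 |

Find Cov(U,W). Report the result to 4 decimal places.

E[U] = 1.4,  E[W] = 0.32
E[UW] = 0.32
Cov(U,W) = E[UW] − E[U]E[W] = 0.32 − (1.4)(0.32) = -0.128

-0.1280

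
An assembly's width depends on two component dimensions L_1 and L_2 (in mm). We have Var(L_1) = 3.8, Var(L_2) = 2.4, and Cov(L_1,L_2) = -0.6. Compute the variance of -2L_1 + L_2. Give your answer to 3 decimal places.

20.000

Var(-2L_1 + L_2) = (-2)²·Var(L_1) + (1)²·Var(L_2) + 2·(-2)·(1)·Cov(L_1,L_2)
= 4·3.8 + 1·2.4 + -4·-0.6 = 20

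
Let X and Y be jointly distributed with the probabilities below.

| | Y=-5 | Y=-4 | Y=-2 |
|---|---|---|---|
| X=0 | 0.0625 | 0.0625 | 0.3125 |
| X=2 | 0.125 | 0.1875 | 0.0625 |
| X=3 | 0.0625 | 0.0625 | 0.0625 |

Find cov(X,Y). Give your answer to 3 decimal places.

-0.633

E[X] = 1.3125,  E[Y] = -3.375
E[XY] = -5.0625
cov(X,Y) = E[XY] − E[X]E[Y] = -5.0625 − (1.3125)(-3.375) = -0.6328125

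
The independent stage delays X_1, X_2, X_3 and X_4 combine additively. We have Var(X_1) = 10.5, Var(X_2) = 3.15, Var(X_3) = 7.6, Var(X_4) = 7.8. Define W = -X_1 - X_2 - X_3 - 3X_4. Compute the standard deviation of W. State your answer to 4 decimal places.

9.5629

By independence, Var(W) = (-1)²Var(X_1) + (-1)²Var(X_2) + (-1)²Var(X_3) + (-3)²Var(X_4)
= (-1)²·10.5 + (-1)²·3.15 + (-1)²·7.6 + (-3)²·7.8 = 91.45
σ(W) = √91.45 ≈ 9.5629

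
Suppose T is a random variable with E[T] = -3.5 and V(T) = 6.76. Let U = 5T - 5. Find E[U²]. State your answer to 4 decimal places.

675.2500

E[5T - 5] = 5·-3.5 − 5 = -22.5
V(5T - 5) = (5)²·6.76 = 169
E[U²] = V(U) + (E[U])² = 169 + (-22.5)² = 675.25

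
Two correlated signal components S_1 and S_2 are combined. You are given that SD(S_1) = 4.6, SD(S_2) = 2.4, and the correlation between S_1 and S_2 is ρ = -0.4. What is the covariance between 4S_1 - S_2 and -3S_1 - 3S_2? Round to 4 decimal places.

-196.8960

V(S_1) = (4.6)² = 21.16;  V(S_2) = (2.4)² = 5.76
Cov(S_1,S_2) = ρ·SD(S_1)·SD(S_2) = -0.4·4.6·2.4 = -4.416
Cov(4S_1 - S_2, -3S_1 - 3S_2) = (4)(-3)V(S_1) + (-1)(-3)V(S_2) + [(4)(-3) + (-1)(-3)]Cov(S_1,S_2)
= -12·21.16 + 3·5.76 + -9·-4.416 = -196.896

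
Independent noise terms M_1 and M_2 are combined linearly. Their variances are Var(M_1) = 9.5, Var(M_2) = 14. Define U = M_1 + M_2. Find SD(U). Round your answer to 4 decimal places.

4.8477

By independence, Var(U) = (1)²Var(M_1) + (1)²Var(M_2)
= (1)²·9.5 + (1)²·14 = 23.5
SD(U) = √23.5 ≈ 4.8477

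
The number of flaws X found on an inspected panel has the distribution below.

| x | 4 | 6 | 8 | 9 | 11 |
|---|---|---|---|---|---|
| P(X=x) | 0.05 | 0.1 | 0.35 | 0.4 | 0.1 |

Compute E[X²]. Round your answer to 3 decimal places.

71.300

E[X²] = (4)²(0.05) + (6)²(0.1) + (8)²(0.35) + (9)²(0.4) + (11)²(0.1) = 71.3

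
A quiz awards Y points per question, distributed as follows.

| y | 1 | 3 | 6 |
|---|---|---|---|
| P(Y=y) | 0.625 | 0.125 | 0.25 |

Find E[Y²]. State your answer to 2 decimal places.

10.75

E[Y²] = (1)²(0.625) + (3)²(0.125) + (6)²(0.25) = 10.75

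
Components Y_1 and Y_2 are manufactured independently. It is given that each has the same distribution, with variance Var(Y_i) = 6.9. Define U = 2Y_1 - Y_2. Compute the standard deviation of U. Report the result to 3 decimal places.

5.874

By independence, Var(U) = (2)²Var(Y_1) + (-1)²Var(Y_2)
= (2)²·6.9 + (-1)²·6.9 = 34.5
σ(U) = √34.5 ≈ 5.874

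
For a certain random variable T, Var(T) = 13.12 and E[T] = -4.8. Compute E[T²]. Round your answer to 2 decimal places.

E[T²] = Var(T) + (E[T])² = 13.12 + (-4.8)² = 36.16

36.16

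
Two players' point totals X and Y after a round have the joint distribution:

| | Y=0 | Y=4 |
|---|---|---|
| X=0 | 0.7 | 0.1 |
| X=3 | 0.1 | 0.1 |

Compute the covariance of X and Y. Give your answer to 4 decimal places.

E[X] = 0.6,  E[Y] = 0.8
E[XY] = 1.2
Cov(X,Y) = E[XY] − E[X]E[Y] = 1.2 − (0.6)(0.8) = 0.72

0.7200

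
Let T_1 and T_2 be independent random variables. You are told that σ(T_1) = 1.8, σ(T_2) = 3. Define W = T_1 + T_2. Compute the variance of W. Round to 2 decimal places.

var(T_1) = 3.24, var(T_2) = 9
By independence, var(W) = (1)²var(T_1) + (1)²var(T_2)
= (1)²·3.24 + (1)²·9 = 12.24

12.24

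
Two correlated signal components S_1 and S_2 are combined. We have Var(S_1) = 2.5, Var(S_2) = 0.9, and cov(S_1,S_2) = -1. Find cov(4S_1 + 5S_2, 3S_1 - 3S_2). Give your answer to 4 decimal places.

13.5000

cov(4S_1 + 5S_2, 3S_1 - 3S_2) = (4)(3)Var(S_1) + (5)(-3)Var(S_2) + [(4)(-3) + (5)(3)]cov(S_1,S_2)
= 12·2.5 + -15·0.9 + 3·-1 = 13.5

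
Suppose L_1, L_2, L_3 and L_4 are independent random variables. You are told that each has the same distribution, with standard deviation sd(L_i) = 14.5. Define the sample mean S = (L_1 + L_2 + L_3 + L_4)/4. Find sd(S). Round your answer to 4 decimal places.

7.2500

var(L_i) = (14.5)² = 210.25
By independence, var(S) = (0.25)²var(L_1) + (0.25)²var(L_2) + (0.25)²var(L_3) + (0.25)²var(L_4)
= (0.25)²·210.25 + (0.25)²·210.25 + (0.25)²·210.25 + (0.25)²·210.25 = 52.5625
sd(S) = √52.5625 ≈ 7.2500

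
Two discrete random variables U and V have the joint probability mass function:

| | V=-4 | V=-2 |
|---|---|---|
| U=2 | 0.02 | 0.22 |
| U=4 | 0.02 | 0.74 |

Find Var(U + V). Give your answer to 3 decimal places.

0.966

E[U] = 3.52,  E[V] = -2.08,  E[UV] = -7.28
Var(U) = 13.12 − (3.52)² = 0.7296;  Var(V) = 4.48 − (-2.08)² = 0.1536
Cov(U,V) = -7.28 − (3.52)(-2.08) = 0.0416
Var(U + V) = (1)²·0.7296 + (1)²·0.1536 + 2·(1)·(1)·0.0416 = 0.9664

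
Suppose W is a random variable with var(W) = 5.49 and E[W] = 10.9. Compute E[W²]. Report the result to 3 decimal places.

124.300

E[W²] = var(W) + (E[W])² = 5.49 + (10.9)² = 124.3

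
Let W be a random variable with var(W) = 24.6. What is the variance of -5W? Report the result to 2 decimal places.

var(-5W) = (-5)²·var(W) = 25·24.6 = 615

615.00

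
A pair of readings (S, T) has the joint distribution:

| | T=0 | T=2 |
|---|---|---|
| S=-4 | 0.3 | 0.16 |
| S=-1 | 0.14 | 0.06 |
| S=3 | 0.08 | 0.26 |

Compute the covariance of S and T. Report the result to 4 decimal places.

E[S] = -1.02,  E[T] = 0.96
E[ST] = 0.16
Cov(S,T) = E[ST] − E[S]E[T] = 0.16 − (-1.02)(0.96) = 1.1392

1.1392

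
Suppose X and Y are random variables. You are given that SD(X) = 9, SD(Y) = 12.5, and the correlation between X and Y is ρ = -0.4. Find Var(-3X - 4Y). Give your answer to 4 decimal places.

Var(X) = (9)² = 81;  Var(Y) = (12.5)² = 156.25
cov(X,Y) = ρ·SD(X)·SD(Y) = -0.4·9·12.5 = -45
Var(-3X - 4Y) = (-3)²·Var(X) + (-4)²·Var(Y) + 2·(-3)·(-4)·cov(X,Y)
= 9·81 + 16·156.25 + 24·-45 = 2149

2149.0000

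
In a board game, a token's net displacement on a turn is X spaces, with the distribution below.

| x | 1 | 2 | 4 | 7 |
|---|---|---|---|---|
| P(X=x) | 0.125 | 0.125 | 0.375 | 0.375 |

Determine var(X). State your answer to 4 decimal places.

4.7500

E[X] = (1)(0.125) + (2)(0.125) + (4)(0.375) + (7)(0.375) = 4.5
E[X²] = (1)²(0.125) + (2)²(0.125) + (4)²(0.375) + (7)²(0.375) = 25
var(X) = E[X²] − (E[X])² = 25 − (4.5)² = 4.75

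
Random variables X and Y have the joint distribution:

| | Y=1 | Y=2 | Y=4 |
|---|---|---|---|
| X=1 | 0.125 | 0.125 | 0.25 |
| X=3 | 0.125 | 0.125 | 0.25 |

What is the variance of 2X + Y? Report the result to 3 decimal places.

5.688

E[X] = 2,  E[Y] = 2.75,  E[XY] = 5.5
V(X) = 5 − (2)² = 1;  V(Y) = 9.25 − (2.75)² = 1.6875
Cov(X,Y) = 5.5 − (2)(2.75) = 0
V(2X + Y) = (2)²·1 + (1)²·1.6875 + 2·(2)·(1)·0 = 5.6875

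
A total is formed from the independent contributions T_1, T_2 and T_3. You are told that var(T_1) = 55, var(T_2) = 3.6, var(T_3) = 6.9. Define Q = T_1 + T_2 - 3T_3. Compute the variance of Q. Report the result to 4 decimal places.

By independence, var(Q) = (1)²var(T_1) + (1)²var(T_2) + (-3)²var(T_3)
= (1)²·55 + (1)²·3.6 + (-3)²·6.9 = 120.7

120.7000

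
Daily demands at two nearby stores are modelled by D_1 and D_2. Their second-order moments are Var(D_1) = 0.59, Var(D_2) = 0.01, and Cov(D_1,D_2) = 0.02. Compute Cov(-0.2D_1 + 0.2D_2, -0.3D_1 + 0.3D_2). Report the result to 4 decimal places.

0.0336

Cov(-0.2D_1 + 0.2D_2, -0.3D_1 + 0.3D_2) = (-0.2)(-0.3)Var(D_1) + (0.2)(0.3)Var(D_2) + [(-0.2)(0.3) + (0.2)(-0.3)]Cov(D_1,D_2)
= 0.06·0.59 + 0.06·0.01 + -0.12·0.02 = 0.0336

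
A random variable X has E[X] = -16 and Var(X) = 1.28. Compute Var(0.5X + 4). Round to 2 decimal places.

Var(0.5X + 4) = (0.5)²·Var(X) = 0.25·1.28 = 0.32

0.32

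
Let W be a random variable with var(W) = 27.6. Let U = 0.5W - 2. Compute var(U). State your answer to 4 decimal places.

var(0.5W - 2) = (0.5)²·var(W) = 0.25·27.6 = 6.9

6.9000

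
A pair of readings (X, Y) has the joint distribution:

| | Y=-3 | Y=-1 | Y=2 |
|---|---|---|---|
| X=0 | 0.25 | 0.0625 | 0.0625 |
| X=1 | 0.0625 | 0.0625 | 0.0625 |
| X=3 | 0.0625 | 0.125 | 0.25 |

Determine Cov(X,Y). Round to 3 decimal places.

1.375

E[X] = 1.5,  E[Y] = -0.625
E[XY] = 0.4375
Cov(X,Y) = E[XY] − E[X]E[Y] = 0.4375 − (1.5)(-0.625) = 1.375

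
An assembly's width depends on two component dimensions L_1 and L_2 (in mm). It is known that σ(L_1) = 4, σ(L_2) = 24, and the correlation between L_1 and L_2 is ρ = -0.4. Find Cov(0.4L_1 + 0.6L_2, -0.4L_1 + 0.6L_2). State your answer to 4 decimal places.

V(L_1) = (4)² = 16;  V(L_2) = (24)² = 576
Cov(L_1,L_2) = ρ·σ(L_1)·σ(L_2) = -0.4·4·24 = -38.4
Cov(0.4L_1 + 0.6L_2, -0.4L_1 + 0.6L_2) = (0.4)(-0.4)V(L_1) + (0.6)(0.6)V(L_2) + [(0.4)(0.6) + (0.6)(-0.4)]Cov(L_1,L_2)
= -0.16·16 + 0.36·576 + 0·-38.4 = 204.8

204.8000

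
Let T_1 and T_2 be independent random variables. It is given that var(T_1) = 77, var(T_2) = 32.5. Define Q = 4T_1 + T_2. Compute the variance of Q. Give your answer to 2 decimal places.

1264.50

By independence, var(Q) = (4)²var(T_1) + (1)²var(T_2)
= (4)²·77 + (1)²·32.5 = 1264.5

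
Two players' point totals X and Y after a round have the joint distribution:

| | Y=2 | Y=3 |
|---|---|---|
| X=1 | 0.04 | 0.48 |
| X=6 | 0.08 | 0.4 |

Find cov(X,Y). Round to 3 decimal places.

E[X] = 3.4,  E[Y] = 2.88
E[XY] = 9.68
cov(X,Y) = E[XY] − E[X]E[Y] = 9.68 − (3.4)(2.88) = -0.112

-0.112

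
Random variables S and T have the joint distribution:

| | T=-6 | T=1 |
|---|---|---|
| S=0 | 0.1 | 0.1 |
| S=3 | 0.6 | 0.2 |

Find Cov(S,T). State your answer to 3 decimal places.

E[S] = 2.4,  E[T] = -3.9
E[ST] = -10.2
Cov(S,T) = E[ST] − E[S]E[T] = -10.2 − (2.4)(-3.9) = -0.84

-0.840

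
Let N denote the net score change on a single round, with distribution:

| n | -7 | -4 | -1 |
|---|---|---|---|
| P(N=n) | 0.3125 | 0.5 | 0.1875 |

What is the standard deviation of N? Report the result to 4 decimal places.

E[N] = (-7)(0.3125) + (-4)(0.5) + (-1)(0.1875) = -4.375
E[N²] = (-7)²(0.3125) + (-4)²(0.5) + (-1)²(0.1875) = 23.5
V(N) = E[N²] − (E[N])² = 23.5 − (-4.375)² = 4.359375
SD(N) = √4.359375 ≈ 2.0879

2.0879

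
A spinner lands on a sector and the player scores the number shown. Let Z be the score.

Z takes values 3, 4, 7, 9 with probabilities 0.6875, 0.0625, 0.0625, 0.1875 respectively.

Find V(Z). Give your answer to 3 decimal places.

5.746

E[Z] = (3)(0.6875) + (4)(0.0625) + (7)(0.0625) + (9)(0.1875) = 4.4375
E[Z²] = (3)²(0.6875) + (4)²(0.0625) + (7)²(0.0625) + (9)²(0.1875) = 25.4375
V(Z) = E[Z²] − (E[Z])² = 25.4375 − (4.4375)² = 5.74609375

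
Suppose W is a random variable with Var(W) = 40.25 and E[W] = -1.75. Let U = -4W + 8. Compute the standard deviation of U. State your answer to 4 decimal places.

Var(-4W + 8) = (-4)²·40.25 = 644
σ(U) = √644 ≈ 25.3772

25.3772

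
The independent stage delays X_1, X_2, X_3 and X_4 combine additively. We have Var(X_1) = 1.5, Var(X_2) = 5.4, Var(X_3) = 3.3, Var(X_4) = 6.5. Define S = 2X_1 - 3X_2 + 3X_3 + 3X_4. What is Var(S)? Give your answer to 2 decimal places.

142.80

By independence, Var(S) = (2)²Var(X_1) + (-3)²Var(X_2) + (3)²Var(X_3) + (3)²Var(X_4)
= (2)²·1.5 + (-3)²·5.4 + (3)²·3.3 + (3)²·6.5 = 142.8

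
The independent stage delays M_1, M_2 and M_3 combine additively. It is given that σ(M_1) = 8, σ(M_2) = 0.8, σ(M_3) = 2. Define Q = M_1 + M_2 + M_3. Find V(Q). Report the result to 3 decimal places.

68.640

V(M_1) = 64, V(M_2) = 0.64, V(M_3) = 4
By independence, V(Q) = (1)²V(M_1) + (1)²V(M_2) + (1)²V(M_3)
= (1)²·64 + (1)²·0.64 + (1)²·4 = 68.64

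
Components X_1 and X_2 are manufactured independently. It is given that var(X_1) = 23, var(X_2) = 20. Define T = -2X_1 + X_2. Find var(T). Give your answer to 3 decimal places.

By independence, var(T) = (-2)²var(X_1) + (1)²var(X_2)
= (-2)²·23 + (1)²·20 = 112

112.000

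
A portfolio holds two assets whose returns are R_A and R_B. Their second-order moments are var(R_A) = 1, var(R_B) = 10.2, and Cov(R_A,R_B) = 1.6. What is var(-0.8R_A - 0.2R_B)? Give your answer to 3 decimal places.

1.560

var(-0.8R_A - 0.2R_B) = (-0.8)²·var(R_A) + (-0.2)²·var(R_B) + 2·(-0.8)·(-0.2)·Cov(R_A,R_B)
= 0.64·1 + 0.04·10.2 + 0.32·1.6 = 1.56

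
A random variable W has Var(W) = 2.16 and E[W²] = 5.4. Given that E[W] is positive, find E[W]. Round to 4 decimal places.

(E[W])² = E[W²] − Var(W) = 5.4 − 2.16 = 3.24
E[W] = √3.24 = 1.8

1.8000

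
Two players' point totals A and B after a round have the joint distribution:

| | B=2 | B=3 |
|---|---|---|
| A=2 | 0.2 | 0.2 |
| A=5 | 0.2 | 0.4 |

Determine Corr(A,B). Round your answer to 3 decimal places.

0.167

E[A] = 3.8,  E[B] = 2.6
E[AB] = 10
Cov(A,B) = E[AB] − E[A]E[B] = 10 − (3.8)(2.6) = 0.12
var(A) = 2.16,  var(B) = 0.24
ρ = 0.12 / √(2.16·0.24) ≈ 0.167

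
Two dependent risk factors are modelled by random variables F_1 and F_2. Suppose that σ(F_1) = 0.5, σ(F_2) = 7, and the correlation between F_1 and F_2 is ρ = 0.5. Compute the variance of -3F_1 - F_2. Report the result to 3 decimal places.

Var(F_1) = (0.5)² = 0.25;  Var(F_2) = (7)² = 49
Cov(F_1,F_2) = ρ·σ(F_1)·σ(F_2) = 0.5·0.5·7 = 1.75
Var(-3F_1 - F_2) = (-3)²·Var(F_1) + (-1)²·Var(F_2) + 2·(-3)·(-1)·Cov(F_1,F_2)
= 9·0.25 + 1·49 + 6·1.75 = 61.75

61.750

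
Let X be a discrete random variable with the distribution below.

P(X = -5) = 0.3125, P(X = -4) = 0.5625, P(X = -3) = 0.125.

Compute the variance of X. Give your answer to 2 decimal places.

E[X] = (-5)(0.3125) + (-4)(0.5625) + (-3)(0.125) = -4.1875
E[X²] = (-5)²(0.3125) + (-4)²(0.5625) + (-3)²(0.125) = 17.9375
V(X) = E[X²] − (E[X])² = 17.9375 − (-4.1875)² = 0.40234375

0.40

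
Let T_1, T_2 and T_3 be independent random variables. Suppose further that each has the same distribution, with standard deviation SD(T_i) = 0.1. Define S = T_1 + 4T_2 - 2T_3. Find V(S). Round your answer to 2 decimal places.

V(T_i) = (0.1)² = 0.01
By independence, V(S) = (1)²V(T_1) + (4)²V(T_2) + (-2)²V(T_3)
= (1)²·0.01 + (4)²·0.01 + (-2)²·0.01 = 0.21

0.21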